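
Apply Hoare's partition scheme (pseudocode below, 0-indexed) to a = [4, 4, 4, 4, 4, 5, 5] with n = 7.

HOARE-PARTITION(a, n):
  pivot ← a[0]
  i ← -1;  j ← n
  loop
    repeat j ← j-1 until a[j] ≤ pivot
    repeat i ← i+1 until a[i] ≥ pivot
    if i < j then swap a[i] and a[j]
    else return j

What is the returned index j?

2

pivot=4
j stops at 4 (4), i stops at 0 (4); swap ⇒ [4, 4, 4, 4, 4, 5, 5]
j stops at 3 (4), i stops at 1 (4); swap ⇒ [4, 4, 4, 4, 4, 5, 5]
j stops at 2, i stops at 2; i≥j ⇒ return 2. a=[4, 4, 4, 4, 4, 5, 5]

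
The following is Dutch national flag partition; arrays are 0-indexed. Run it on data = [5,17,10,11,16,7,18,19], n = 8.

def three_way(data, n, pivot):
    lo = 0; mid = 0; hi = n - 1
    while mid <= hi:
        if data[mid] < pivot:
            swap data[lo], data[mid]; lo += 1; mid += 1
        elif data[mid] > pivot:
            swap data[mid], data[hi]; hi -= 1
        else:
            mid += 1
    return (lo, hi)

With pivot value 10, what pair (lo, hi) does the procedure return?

pivot = 10; lo=0, mid=0, hi=7
data[mid]=5<10: swap data[0],data[0]; lo=1,mid=1 → [5,17,10,11,16,7,18,19]
data[mid]=17>10: swap data[1],data[7]; hi=6 → [5,19,10,11,16,7,18,17]
data[mid]=19>10: swap data[1],data[6]; hi=5 → [5,18,10,11,16,7,19,17]
data[mid]=18>10: swap data[1],data[5]; hi=4 → [5,7,10,11,16,18,19,17]
data[mid]=7<10: swap data[1],data[1]; lo=2,mid=2 → [5,7,10,11,16,18,19,17]
data[mid]=10=10: mid=3
data[mid]=11>10: swap data[3],data[4]; hi=3 → [5,7,10,16,11,18,19,17]
data[mid]=16>10: swap data[3],data[3]; hi=2 → [5,7,10,16,11,18,19,17]
end: lo=2, hi=2; data = [5,7,10,16,11,18,19,17]

(2, 2)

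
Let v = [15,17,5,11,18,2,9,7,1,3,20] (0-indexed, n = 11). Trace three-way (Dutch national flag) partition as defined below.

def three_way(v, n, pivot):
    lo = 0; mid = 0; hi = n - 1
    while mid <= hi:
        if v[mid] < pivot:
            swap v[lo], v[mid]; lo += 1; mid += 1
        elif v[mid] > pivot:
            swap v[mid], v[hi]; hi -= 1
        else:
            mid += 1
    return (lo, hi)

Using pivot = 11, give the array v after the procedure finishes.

[3,1,5,7,2,9,11,18,17,20,15]

lo=0 mid=0 hi=10
15>11: swap(0,10), hi=9 ⇒ [20,17,5,11,18,2,9,7,1,3,15]
20>11: swap(0,9), hi=8 ⇒ [3,17,5,11,18,2,9,7,1,20,15]
3<11: swap(0,0), lo=1 mid=1 ⇒ [3,17,5,11,18,2,9,7,1,20,15]
17>11: swap(1,8), hi=7 ⇒ [3,1,5,11,18,2,9,7,17,20,15]
1<11: swap(1,1), lo=2 mid=2 ⇒ [3,1,5,11,18,2,9,7,17,20,15]
5<11: swap(2,2), lo=3 mid=3 ⇒ [3,1,5,11,18,2,9,7,17,20,15]
11=11: mid=4
18>11: swap(4,7), hi=6 ⇒ [3,1,5,11,7,2,9,18,17,20,15]
7<11: swap(3,4), lo=4 mid=5 ⇒ [3,1,5,7,11,2,9,18,17,20,15]
2<11: swap(4,5), lo=5 mid=6 ⇒ [3,1,5,7,2,11,9,18,17,20,15]
9<11: swap(5,6), lo=6 mid=7 ⇒ [3,1,5,7,2,9,11,18,17,20,15]
done. lo=6 hi=6; v=[3,1,5,7,2,9,11,18,17,20,15]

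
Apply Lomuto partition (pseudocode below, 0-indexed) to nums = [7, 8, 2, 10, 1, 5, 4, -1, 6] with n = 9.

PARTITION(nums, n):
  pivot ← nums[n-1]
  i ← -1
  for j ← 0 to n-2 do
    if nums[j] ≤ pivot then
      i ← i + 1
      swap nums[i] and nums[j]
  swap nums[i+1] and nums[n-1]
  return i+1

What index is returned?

pivot = nums[8] = 6; i = -1
j=0: nums[0]=7 > 6 → no swap
j=1: nums[1]=8 > 6 → no swap
j=2: nums[2]=2 ≤ 6 → i=0, swap nums[0],nums[2] → [2, 8, 7, 10, 1, 5, 4, -1, 6]
j=3: nums[3]=10 > 6 → no swap
j=4: nums[4]=1 ≤ 6 → i=1, swap nums[1],nums[4] → [2, 1, 7, 10, 8, 5, 4, -1, 6]
j=5: nums[5]=5 ≤ 6 → i=2, swap nums[2],nums[5] → [2, 1, 5, 10, 8, 7, 4, -1, 6]
j=6: nums[6]=4 ≤ 6 → i=3, swap nums[3],nums[6] → [2, 1, 5, 4, 8, 7, 10, -1, 6]
j=7: nums[7]=-1 ≤ 6 → i=4, swap nums[4],nums[7] → [2, 1, 5, 4, -1, 7, 10, 8, 6]
final swap nums[5],nums[8] → [2, 1, 5, 4, -1, 6, 10, 8, 7]; return 5

5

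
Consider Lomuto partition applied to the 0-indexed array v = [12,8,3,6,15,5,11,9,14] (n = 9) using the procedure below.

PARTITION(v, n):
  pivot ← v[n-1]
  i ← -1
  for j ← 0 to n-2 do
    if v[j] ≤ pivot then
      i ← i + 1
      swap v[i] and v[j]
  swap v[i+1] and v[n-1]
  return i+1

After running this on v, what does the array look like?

pivot = v[8] = 14; i = -1
j=0: v[0]=12 ≤ 14 → i=0, swap v[0],v[0] (no change) → [12,8,3,6,15,5,11,9,14]
j=1: v[1]=8 ≤ 14 → i=1, swap v[1],v[1] (no change) → [12,8,3,6,15,5,11,9,14]
j=2: v[2]=3 ≤ 14 → i=2, swap v[2],v[2] (no change) → [12,8,3,6,15,5,11,9,14]
j=3: v[3]=6 ≤ 14 → i=3, swap v[3],v[3] (no change) → [12,8,3,6,15,5,11,9,14]
j=4: v[4]=15 > 14 → no swap
j=5: v[5]=5 ≤ 14 → i=4, swap v[4],v[5] → [12,8,3,6,5,15,11,9,14]
j=6: v[6]=11 ≤ 14 → i=5, swap v[5],v[6] → [12,8,3,6,5,11,15,9,14]
j=7: v[7]=9 ≤ 14 → i=6, swap v[6],v[7] → [12,8,3,6,5,11,9,15,14]
final swap v[7],v[8] → [12,8,3,6,5,11,9,14,15]; return 7

[12,8,3,6,5,11,9,14,15]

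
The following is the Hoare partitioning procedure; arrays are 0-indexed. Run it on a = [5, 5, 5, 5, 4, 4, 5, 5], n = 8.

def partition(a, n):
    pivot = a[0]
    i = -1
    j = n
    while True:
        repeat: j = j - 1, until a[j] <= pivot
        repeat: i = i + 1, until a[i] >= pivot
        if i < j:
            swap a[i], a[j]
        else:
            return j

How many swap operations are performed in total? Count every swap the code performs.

4

pivot = a[0] = 5; i = -1, j = 8
j→7 (a[7]=5≤5), i→0 (a[0]=5≥5); i<j, swap → [5, 5, 5, 5, 4, 4, 5, 5]
j→6 (a[6]=5≤5), i→1 (a[1]=5≥5); i<j, swap → [5, 5, 5, 5, 4, 4, 5, 5]
j→5 (a[5]=4≤5), i→2 (a[2]=5≥5); i<j, swap → [5, 5, 4, 5, 4, 5, 5, 5]
j→4 (a[4]=4≤5), i→3 (a[3]=5≥5); i<j, swap → [5, 5, 4, 4, 5, 5, 5, 5]
j→3, i→4; i≥j, return j=3. a = [5, 5, 4, 4, 5, 5, 5, 5]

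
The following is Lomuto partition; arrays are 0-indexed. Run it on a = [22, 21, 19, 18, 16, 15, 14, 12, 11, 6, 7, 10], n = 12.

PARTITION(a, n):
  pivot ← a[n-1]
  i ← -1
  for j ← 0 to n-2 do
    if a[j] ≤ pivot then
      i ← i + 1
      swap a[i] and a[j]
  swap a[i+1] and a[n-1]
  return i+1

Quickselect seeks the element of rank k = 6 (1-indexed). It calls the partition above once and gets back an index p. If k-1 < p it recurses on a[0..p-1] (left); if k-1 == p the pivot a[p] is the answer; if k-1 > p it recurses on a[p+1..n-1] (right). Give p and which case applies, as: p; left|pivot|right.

2; right

pivot=10, i=-1
j=0: 22>10, skip
j=1: 21>10, skip
j=2: 19>10, skip
j=3: 18>10, skip
j=4: 16>10, skip
j=5: 15>10, skip
j=6: 14>10, skip
j=7: 12>10, skip
j=8: 11>10, skip
j=9: 6≤10, i=0, swap(0,9) ⇒ [6, 21, 19, 18, 16, 15, 14, 12, 11, 22, 7, 10]
j=10: 7≤10, i=1, swap(1,10) ⇒ [6, 7, 19, 18, 16, 15, 14, 12, 11, 22, 21, 10]
swap(2,11) ⇒ [6, 7, 10, 18, 16, 15, 14, 12, 11, 22, 21, 19]; return 2
p = 2; k-1 = 5 > 2 ⇒ right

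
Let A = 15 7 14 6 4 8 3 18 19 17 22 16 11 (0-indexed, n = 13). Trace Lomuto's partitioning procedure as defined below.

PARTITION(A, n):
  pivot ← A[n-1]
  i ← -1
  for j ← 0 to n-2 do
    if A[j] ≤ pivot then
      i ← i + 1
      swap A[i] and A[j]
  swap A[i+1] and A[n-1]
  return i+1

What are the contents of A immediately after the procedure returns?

7 6 4 8 3 11 14 18 19 17 22 16 15

pivot=11, i=-1
j=0: 15>11, skip
j=1: 7≤11, i=0, swap(0,1) ⇒ 7 15 14 6 4 8 3 18 19 17 22 16 11
j=2: 14>11, skip
j=3: 6≤11, i=1, swap(1,3) ⇒ 7 6 14 15 4 8 3 18 19 17 22 16 11
j=4: 4≤11, i=2, swap(2,4) ⇒ 7 6 4 15 14 8 3 18 19 17 22 16 11
j=5: 8≤11, i=3, swap(3,5) ⇒ 7 6 4 8 14 15 3 18 19 17 22 16 11
j=6: 3≤11, i=4, swap(4,6) ⇒ 7 6 4 8 3 15 14 18 19 17 22 16 11
j=7: 18>11, skip
j=8: 19>11, skip
j=9: 17>11, skip
j=10: 22>11, skip
j=11: 16>11, skip
swap(5,12) ⇒ 7 6 4 8 3 11 14 18 19 17 22 16 15; return 5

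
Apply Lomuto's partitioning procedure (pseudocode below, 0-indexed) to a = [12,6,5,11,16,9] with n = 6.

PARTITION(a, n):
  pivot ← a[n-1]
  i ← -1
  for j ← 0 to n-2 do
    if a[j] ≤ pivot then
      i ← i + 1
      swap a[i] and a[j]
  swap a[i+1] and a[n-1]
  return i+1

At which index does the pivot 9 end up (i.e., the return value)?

pivot = a[5] = 9; i = -1
j=0: a[0]=12 > 9 → no swap
j=1: a[1]=6 ≤ 9 → i=0, swap a[0],a[1] → [6,12,5,11,16,9]
j=2: a[2]=5 ≤ 9 → i=1, swap a[1],a[2] → [6,5,12,11,16,9]
j=3: a[3]=11 > 9 → no swap
j=4: a[4]=16 > 9 → no swap
final swap a[2],a[5] → [6,5,9,11,16,12]; return 2

2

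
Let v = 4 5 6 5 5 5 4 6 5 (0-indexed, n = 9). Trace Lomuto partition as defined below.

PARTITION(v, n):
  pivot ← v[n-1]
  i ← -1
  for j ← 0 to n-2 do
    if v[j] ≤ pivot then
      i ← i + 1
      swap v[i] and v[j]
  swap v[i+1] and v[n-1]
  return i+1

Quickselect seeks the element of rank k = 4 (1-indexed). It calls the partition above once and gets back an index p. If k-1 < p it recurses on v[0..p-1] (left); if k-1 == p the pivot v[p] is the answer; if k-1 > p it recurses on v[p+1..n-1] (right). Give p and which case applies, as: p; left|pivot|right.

6; left

pivot=5, i=-1
j=0: 4≤5, i=0, swap(0,0) ⇒ 4 5 6 5 5 5 4 6 5
j=1: 5≤5, i=1, swap(1,1) ⇒ 4 5 6 5 5 5 4 6 5
j=2: 6>5, skip
j=3: 5≤5, i=2, swap(2,3) ⇒ 4 5 5 6 5 5 4 6 5
j=4: 5≤5, i=3, swap(3,4) ⇒ 4 5 5 5 6 5 4 6 5
j=5: 5≤5, i=4, swap(4,5) ⇒ 4 5 5 5 5 6 4 6 5
j=6: 4≤5, i=5, swap(5,6) ⇒ 4 5 5 5 5 4 6 6 5
j=7: 6>5, skip
swap(6,8) ⇒ 4 5 5 5 5 4 5 6 6; return 6
p = 6; k-1 = 3 < 6 ⇒ left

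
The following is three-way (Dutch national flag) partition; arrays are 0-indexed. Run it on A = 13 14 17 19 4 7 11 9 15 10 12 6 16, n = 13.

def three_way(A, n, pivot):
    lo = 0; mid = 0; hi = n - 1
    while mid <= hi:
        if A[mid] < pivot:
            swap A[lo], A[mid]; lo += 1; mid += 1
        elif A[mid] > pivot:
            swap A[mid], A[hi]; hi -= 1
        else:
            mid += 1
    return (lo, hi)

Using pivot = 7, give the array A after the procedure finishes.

6 4 7 19 17 11 9 15 10 12 14 16 13

lo=0 mid=0 hi=12
13>7: swap(0,12), hi=11 ⇒ 16 14 17 19 4 7 11 9 15 10 12 6 13
16>7: swap(0,11), hi=10 ⇒ 6 14 17 19 4 7 11 9 15 10 12 16 13
6<7: swap(0,0), lo=1 mid=1 ⇒ 6 14 17 19 4 7 11 9 15 10 12 16 13
14>7: swap(1,10), hi=9 ⇒ 6 12 17 19 4 7 11 9 15 10 14 16 13
12>7: swap(1,9), hi=8 ⇒ 6 10 17 19 4 7 11 9 15 12 14 16 13
10>7: swap(1,8), hi=7 ⇒ 6 15 17 19 4 7 11 9 10 12 14 16 13
15>7: swap(1,7), hi=6 ⇒ 6 9 17 19 4 7 11 15 10 12 14 16 13
9>7: swap(1,6), hi=5 ⇒ 6 11 17 19 4 7 9 15 10 12 14 16 13
11>7: swap(1,5), hi=4 ⇒ 6 7 17 19 4 11 9 15 10 12 14 16 13
7=7: mid=2
17>7: swap(2,4), hi=3 ⇒ 6 7 4 19 17 11 9 15 10 12 14 16 13
4<7: swap(1,2), lo=2 mid=3 ⇒ 6 4 7 19 17 11 9 15 10 12 14 16 13
19>7: swap(3,3), hi=2 ⇒ 6 4 7 19 17 11 9 15 10 12 14 16 13
done. lo=2 hi=2; A=6 4 7 19 17 11 9 15 10 12 14 16 13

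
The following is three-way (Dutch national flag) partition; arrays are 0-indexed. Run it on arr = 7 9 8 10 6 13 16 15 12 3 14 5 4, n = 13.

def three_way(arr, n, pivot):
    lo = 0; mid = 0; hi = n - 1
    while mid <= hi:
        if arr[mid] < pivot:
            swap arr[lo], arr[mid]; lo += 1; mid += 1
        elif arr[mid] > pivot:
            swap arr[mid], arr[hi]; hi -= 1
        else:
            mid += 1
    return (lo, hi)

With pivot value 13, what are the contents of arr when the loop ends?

7 9 8 10 6 4 5 12 3 13 14 15 16

lo=0 mid=0 hi=12
7<13: swap(0,0), lo=1 mid=1 ⇒ 7 9 8 10 6 13 16 15 12 3 14 5 4
9<13: swap(1,1), lo=2 mid=2 ⇒ 7 9 8 10 6 13 16 15 12 3 14 5 4
8<13: swap(2,2), lo=3 mid=3 ⇒ 7 9 8 10 6 13 16 15 12 3 14 5 4
10<13: swap(3,3), lo=4 mid=4 ⇒ 7 9 8 10 6 13 16 15 12 3 14 5 4
6<13: swap(4,4), lo=5 mid=5 ⇒ 7 9 8 10 6 13 16 15 12 3 14 5 4
13=13: mid=6
16>13: swap(6,12), hi=11 ⇒ 7 9 8 10 6 13 4 15 12 3 14 5 16
4<13: swap(5,6), lo=6 mid=7 ⇒ 7 9 8 10 6 4 13 15 12 3 14 5 16
15>13: swap(7,11), hi=10 ⇒ 7 9 8 10 6 4 13 5 12 3 14 15 16
5<13: swap(6,7), lo=7 mid=8 ⇒ 7 9 8 10 6 4 5 13 12 3 14 15 16
12<13: swap(7,8), lo=8 mid=9 ⇒ 7 9 8 10 6 4 5 12 13 3 14 15 16
3<13: swap(8,9), lo=9 mid=10 ⇒ 7 9 8 10 6 4 5 12 3 13 14 15 16
14>13: swap(10,10), hi=9 ⇒ 7 9 8 10 6 4 5 12 3 13 14 15 16
done. lo=9 hi=9; arr=7 9 8 10 6 4 5 12 3 13 14 15 16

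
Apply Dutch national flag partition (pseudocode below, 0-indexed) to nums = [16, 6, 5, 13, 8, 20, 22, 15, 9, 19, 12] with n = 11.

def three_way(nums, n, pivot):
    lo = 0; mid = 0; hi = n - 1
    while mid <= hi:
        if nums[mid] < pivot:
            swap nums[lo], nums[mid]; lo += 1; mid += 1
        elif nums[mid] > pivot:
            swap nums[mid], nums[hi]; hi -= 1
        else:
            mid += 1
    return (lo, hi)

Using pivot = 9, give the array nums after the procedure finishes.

[6, 5, 8, 9, 20, 22, 15, 13, 19, 12, 16]

pivot = 9; lo=0, mid=0, hi=10
nums[mid]=16>9: swap nums[0],nums[10]; hi=9 → [12, 6, 5, 13, 8, 20, 22, 15, 9, 19, 16]
nums[mid]=12>9: swap nums[0],nums[9]; hi=8 → [19, 6, 5, 13, 8, 20, 22, 15, 9, 12, 16]
nums[mid]=19>9: swap nums[0],nums[8]; hi=7 → [9, 6, 5, 13, 8, 20, 22, 15, 19, 12, 16]
nums[mid]=9=9: mid=1
nums[mid]=6<9: swap nums[0],nums[1]; lo=1,mid=2 → [6, 9, 5, 13, 8, 20, 22, 15, 19, 12, 16]
nums[mid]=5<9: swap nums[1],nums[2]; lo=2,mid=3 → [6, 5, 9, 13, 8, 20, 22, 15, 19, 12, 16]
nums[mid]=13>9: swap nums[3],nums[7]; hi=6 → [6, 5, 9, 15, 8, 20, 22, 13, 19, 12, 16]
nums[mid]=15>9: swap nums[3],nums[6]; hi=5 → [6, 5, 9, 22, 8, 20, 15, 13, 19, 12, 16]
nums[mid]=22>9: swap nums[3],nums[5]; hi=4 → [6, 5, 9, 20, 8, 22, 15, 13, 19, 12, 16]
nums[mid]=20>9: swap nums[3],nums[4]; hi=3 → [6, 5, 9, 8, 20, 22, 15, 13, 19, 12, 16]
nums[mid]=8<9: swap nums[2],nums[3]; lo=3,mid=4 → [6, 5, 8, 9, 20, 22, 15, 13, 19, 12, 16]
end: lo=3, hi=3; nums = [6, 5, 8, 9, 20, 22, 15, 13, 19, 12, 16]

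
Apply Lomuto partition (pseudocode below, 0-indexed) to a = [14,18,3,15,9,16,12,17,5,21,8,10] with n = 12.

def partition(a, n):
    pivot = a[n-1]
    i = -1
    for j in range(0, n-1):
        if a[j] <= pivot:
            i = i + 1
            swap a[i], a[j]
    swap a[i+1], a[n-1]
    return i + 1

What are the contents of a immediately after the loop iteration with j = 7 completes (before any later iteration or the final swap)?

pivot = a[11] = 10; i = -1
j=0: a[0]=14 > 10 → no swap
j=1: a[1]=18 > 10 → no swap
j=2: a[2]=3 ≤ 10 → i=0, swap a[0],a[2] → [3,18,14,15,9,16,12,17,5,21,8,10]
j=3: a[3]=15 > 10 → no swap
j=4: a[4]=9 ≤ 10 → i=1, swap a[1],a[4] → [3,9,14,15,18,16,12,17,5,21,8,10]
j=5: a[5]=16 > 10 → no swap
j=6: a[6]=12 > 10 → no swap
j=7: a[7]=17 > 10 → no swap
(after j=7) a = [3,9,14,15,18,16,12,17,5,21,8,10]

[3,9,14,15,18,16,12,17,5,21,8,10]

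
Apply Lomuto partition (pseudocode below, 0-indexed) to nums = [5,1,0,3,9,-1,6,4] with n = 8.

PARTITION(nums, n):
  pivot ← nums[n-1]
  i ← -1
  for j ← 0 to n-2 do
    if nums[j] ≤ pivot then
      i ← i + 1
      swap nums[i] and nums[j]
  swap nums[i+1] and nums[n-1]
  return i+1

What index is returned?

pivot=4, i=-1
j=0: 5>4, skip
j=1: 1≤4, i=0, swap(0,1) ⇒ [1,5,0,3,9,-1,6,4]
j=2: 0≤4, i=1, swap(1,2) ⇒ [1,0,5,3,9,-1,6,4]
j=3: 3≤4, i=2, swap(2,3) ⇒ [1,0,3,5,9,-1,6,4]
j=4: 9>4, skip
j=5: -1≤4, i=3, swap(3,5) ⇒ [1,0,3,-1,9,5,6,4]
j=6: 6>4, skip
swap(4,7) ⇒ [1,0,3,-1,4,5,6,9]; return 4

4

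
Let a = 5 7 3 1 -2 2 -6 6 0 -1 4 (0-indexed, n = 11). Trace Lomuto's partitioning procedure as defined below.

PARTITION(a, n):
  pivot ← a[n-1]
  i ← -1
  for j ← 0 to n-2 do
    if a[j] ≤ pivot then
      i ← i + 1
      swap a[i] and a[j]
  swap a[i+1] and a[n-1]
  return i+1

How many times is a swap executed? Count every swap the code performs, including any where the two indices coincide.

pivot = a[10] = 4; i = -1
j=0: a[0]=5 > 4 → no swap
j=1: a[1]=7 > 4 → no swap
j=2: a[2]=3 ≤ 4 → i=0, swap a[0],a[2] → 3 7 5 1 -2 2 -6 6 0 -1 4
j=3: a[3]=1 ≤ 4 → i=1, swap a[1],a[3] → 3 1 5 7 -2 2 -6 6 0 -1 4
j=4: a[4]=-2 ≤ 4 → i=2, swap a[2],a[4] → 3 1 -2 7 5 2 -6 6 0 -1 4
j=5: a[5]=2 ≤ 4 → i=3, swap a[3],a[5] → 3 1 -2 2 5 7 -6 6 0 -1 4
j=6: a[6]=-6 ≤ 4 → i=4, swap a[4],a[6] → 3 1 -2 2 -6 7 5 6 0 -1 4
j=7: a[7]=6 > 4 → no swap
j=8: a[8]=0 ≤ 4 → i=5, swap a[5],a[8] → 3 1 -2 2 -6 0 5 6 7 -1 4
j=9: a[9]=-1 ≤ 4 → i=6, swap a[6],a[9] → 3 1 -2 2 -6 0 -1 6 7 5 4
final swap a[7],a[10] → 3 1 -2 2 -6 0 -1 4 7 5 6; return 7

8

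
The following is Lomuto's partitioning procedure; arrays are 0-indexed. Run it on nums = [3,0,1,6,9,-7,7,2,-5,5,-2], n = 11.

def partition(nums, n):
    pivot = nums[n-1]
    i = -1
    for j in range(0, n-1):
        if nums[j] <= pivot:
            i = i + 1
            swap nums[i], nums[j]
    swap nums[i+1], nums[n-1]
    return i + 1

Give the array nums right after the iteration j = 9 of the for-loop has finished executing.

pivot=-2, i=-1
j=0: 3>-2, skip
j=1: 0>-2, skip
j=2: 1>-2, skip
j=3: 6>-2, skip
j=4: 9>-2, skip
j=5: -7≤-2, i=0, swap(0,5) ⇒ [-7,0,1,6,9,3,7,2,-5,5,-2]
j=6: 7>-2, skip
j=7: 2>-2, skip
j=8: -5≤-2, i=1, swap(1,8) ⇒ [-7,-5,1,6,9,3,7,2,0,5,-2]
j=9: 5>-2, skip
(after j=9) nums = [-7,-5,1,6,9,3,7,2,0,5,-2]

[-7,-5,1,6,9,3,7,2,0,5,-2]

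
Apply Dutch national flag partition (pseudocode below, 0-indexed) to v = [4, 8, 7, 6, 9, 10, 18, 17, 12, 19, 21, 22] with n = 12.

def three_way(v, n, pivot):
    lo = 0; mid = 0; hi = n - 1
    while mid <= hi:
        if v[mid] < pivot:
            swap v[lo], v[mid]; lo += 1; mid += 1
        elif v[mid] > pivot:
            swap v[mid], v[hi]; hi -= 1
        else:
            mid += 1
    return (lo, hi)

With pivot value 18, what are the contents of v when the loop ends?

lo=0 mid=0 hi=11
4<18: swap(0,0), lo=1 mid=1 ⇒ [4, 8, 7, 6, 9, 10, 18, 17, 12, 19, 21, 22]
8<18: swap(1,1), lo=2 mid=2 ⇒ [4, 8, 7, 6, 9, 10, 18, 17, 12, 19, 21, 22]
7<18: swap(2,2), lo=3 mid=3 ⇒ [4, 8, 7, 6, 9, 10, 18, 17, 12, 19, 21, 22]
6<18: swap(3,3), lo=4 mid=4 ⇒ [4, 8, 7, 6, 9, 10, 18, 17, 12, 19, 21, 22]
9<18: swap(4,4), lo=5 mid=5 ⇒ [4, 8, 7, 6, 9, 10, 18, 17, 12, 19, 21, 22]
10<18: swap(5,5), lo=6 mid=6 ⇒ [4, 8, 7, 6, 9, 10, 18, 17, 12, 19, 21, 22]
18=18: mid=7
17<18: swap(6,7), lo=7 mid=8 ⇒ [4, 8, 7, 6, 9, 10, 17, 18, 12, 19, 21, 22]
12<18: swap(7,8), lo=8 mid=9 ⇒ [4, 8, 7, 6, 9, 10, 17, 12, 18, 19, 21, 22]
19>18: swap(9,11), hi=10 ⇒ [4, 8, 7, 6, 9, 10, 17, 12, 18, 22, 21, 19]
22>18: swap(9,10), hi=9 ⇒ [4, 8, 7, 6, 9, 10, 17, 12, 18, 21, 22, 19]
21>18: swap(9,9), hi=8 ⇒ [4, 8, 7, 6, 9, 10, 17, 12, 18, 21, 22, 19]
done. lo=8 hi=8; v=[4, 8, 7, 6, 9, 10, 17, 12, 18, 21, 22, 19]

[4, 8, 7, 6, 9, 10, 17, 12, 18, 21, 22, 19]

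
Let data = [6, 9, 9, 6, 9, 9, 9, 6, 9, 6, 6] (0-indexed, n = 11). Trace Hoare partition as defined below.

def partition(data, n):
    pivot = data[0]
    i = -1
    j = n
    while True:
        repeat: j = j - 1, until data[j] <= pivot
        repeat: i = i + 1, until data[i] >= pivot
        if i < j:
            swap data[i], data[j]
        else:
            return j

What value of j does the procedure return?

pivot = data[0] = 6; i = -1, j = 11
j→10 (data[10]=6≤6), i→0 (data[0]=6≥6); i<j, swap → [6, 9, 9, 6, 9, 9, 9, 6, 9, 6, 6]
j→9 (data[9]=6≤6), i→1 (data[1]=9≥6); i<j, swap → [6, 6, 9, 6, 9, 9, 9, 6, 9, 9, 6]
j→7 (data[7]=6≤6), i→2 (data[2]=9≥6); i<j, swap → [6, 6, 6, 6, 9, 9, 9, 9, 9, 9, 6]
j→3, i→3; i≥j, return j=3. data = [6, 6, 6, 6, 9, 9, 9, 9, 9, 9, 6]

3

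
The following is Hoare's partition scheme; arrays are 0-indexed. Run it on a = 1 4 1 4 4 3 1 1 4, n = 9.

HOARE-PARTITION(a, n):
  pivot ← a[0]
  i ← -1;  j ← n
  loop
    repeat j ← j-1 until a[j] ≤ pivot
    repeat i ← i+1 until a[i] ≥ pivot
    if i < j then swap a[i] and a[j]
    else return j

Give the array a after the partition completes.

1 1 1 4 4 3 4 1 4

pivot=1
j stops at 7 (1), i stops at 0 (1); swap ⇒ 1 4 1 4 4 3 1 1 4
j stops at 6 (1), i stops at 1 (4); swap ⇒ 1 1 1 4 4 3 4 1 4
j stops at 2, i stops at 2; i≥j ⇒ return 2. a=1 1 1 4 4 3 4 1 4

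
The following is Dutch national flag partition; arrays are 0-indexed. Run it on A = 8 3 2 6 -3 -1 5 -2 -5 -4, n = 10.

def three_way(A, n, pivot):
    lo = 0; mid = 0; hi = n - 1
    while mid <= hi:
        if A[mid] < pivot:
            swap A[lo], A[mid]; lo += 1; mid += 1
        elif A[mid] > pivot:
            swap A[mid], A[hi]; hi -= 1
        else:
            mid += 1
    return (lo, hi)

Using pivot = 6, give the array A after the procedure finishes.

-4 3 2 -3 -1 5 -2 -5 6 8

pivot = 6; lo=0, mid=0, hi=9
A[mid]=8>6: swap A[0],A[9]; hi=8 → -4 3 2 6 -3 -1 5 -2 -5 8
A[mid]=-4<6: swap A[0],A[0]; lo=1,mid=1 → -4 3 2 6 -3 -1 5 -2 -5 8
A[mid]=3<6: swap A[1],A[1]; lo=2,mid=2 → -4 3 2 6 -3 -1 5 -2 -5 8
A[mid]=2<6: swap A[2],A[2]; lo=3,mid=3 → -4 3 2 6 -3 -1 5 -2 -5 8
A[mid]=6=6: mid=4
A[mid]=-3<6: swap A[3],A[4]; lo=4,mid=5 → -4 3 2 -3 6 -1 5 -2 -5 8
A[mid]=-1<6: swap A[4],A[5]; lo=5,mid=6 → -4 3 2 -3 -1 6 5 -2 -5 8
A[mid]=5<6: swap A[5],A[6]; lo=6,mid=7 → -4 3 2 -3 -1 5 6 -2 -5 8
A[mid]=-2<6: swap A[6],A[7]; lo=7,mid=8 → -4 3 2 -3 -1 5 -2 6 -5 8
A[mid]=-5<6: swap A[7],A[8]; lo=8,mid=9 → -4 3 2 -3 -1 5 -2 -5 6 8
end: lo=8, hi=8; A = -4 3 2 -3 -1 5 -2 -5 6 8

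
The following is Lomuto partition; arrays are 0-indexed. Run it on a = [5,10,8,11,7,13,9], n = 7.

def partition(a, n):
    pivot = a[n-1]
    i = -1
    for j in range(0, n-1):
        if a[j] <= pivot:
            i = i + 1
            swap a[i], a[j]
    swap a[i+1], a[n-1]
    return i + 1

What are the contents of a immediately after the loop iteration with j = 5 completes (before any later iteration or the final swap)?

[5,8,7,11,10,13,9]

pivot=9, i=-1
j=0: 5≤9, i=0, swap(0,0) ⇒ [5,10,8,11,7,13,9]
j=1: 10>9, skip
j=2: 8≤9, i=1, swap(1,2) ⇒ [5,8,10,11,7,13,9]
j=3: 11>9, skip
j=4: 7≤9, i=2, swap(2,4) ⇒ [5,8,7,11,10,13,9]
j=5: 13>9, skip
(after j=5) a = [5,8,7,11,10,13,9]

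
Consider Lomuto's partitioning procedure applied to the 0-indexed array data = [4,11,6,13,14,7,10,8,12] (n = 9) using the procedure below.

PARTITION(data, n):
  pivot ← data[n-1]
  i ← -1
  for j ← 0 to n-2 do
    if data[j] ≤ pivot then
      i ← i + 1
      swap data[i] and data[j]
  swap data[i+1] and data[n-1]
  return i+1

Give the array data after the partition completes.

[4,11,6,7,10,8,12,13,14]

pivot=12, i=-1
j=0: 4≤12, i=0, swap(0,0) ⇒ [4,11,6,13,14,7,10,8,12]
j=1: 11≤12, i=1, swap(1,1) ⇒ [4,11,6,13,14,7,10,8,12]
j=2: 6≤12, i=2, swap(2,2) ⇒ [4,11,6,13,14,7,10,8,12]
j=3: 13>12, skip
j=4: 14>12, skip
j=5: 7≤12, i=3, swap(3,5) ⇒ [4,11,6,7,14,13,10,8,12]
j=6: 10≤12, i=4, swap(4,6) ⇒ [4,11,6,7,10,13,14,8,12]
j=7: 8≤12, i=5, swap(5,7) ⇒ [4,11,6,7,10,8,14,13,12]
swap(6,8) ⇒ [4,11,6,7,10,8,12,13,14]; return 6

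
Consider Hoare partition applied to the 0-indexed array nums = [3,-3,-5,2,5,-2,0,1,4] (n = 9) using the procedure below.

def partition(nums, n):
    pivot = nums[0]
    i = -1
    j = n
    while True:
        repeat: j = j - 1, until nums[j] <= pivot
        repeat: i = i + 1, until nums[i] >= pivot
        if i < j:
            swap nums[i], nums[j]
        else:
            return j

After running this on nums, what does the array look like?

pivot=3
j stops at 7 (1), i stops at 0 (3); swap ⇒ [1,-3,-5,2,5,-2,0,3,4]
j stops at 6 (0), i stops at 4 (5); swap ⇒ [1,-3,-5,2,0,-2,5,3,4]
j stops at 5, i stops at 6; i≥j ⇒ return 5. nums=[1,-3,-5,2,0,-2,5,3,4]

[1,-3,-5,2,0,-2,5,3,4]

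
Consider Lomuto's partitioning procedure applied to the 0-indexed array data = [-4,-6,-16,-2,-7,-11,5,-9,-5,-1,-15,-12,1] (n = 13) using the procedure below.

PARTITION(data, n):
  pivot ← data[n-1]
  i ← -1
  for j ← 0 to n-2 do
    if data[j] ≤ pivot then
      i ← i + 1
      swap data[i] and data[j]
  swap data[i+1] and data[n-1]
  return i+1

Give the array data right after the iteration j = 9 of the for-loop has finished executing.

pivot = data[12] = 1; i = -1
j=0: data[0]=-4 ≤ 1 → i=0, swap data[0],data[0] (no change) → [-4,-6,-16,-2,-7,-11,5,-9,-5,-1,-15,-12,1]
j=1: data[1]=-6 ≤ 1 → i=1, swap data[1],data[1] (no change) → [-4,-6,-16,-2,-7,-11,5,-9,-5,-1,-15,-12,1]
j=2: data[2]=-16 ≤ 1 → i=2, swap data[2],data[2] (no change) → [-4,-6,-16,-2,-7,-11,5,-9,-5,-1,-15,-12,1]
j=3: data[3]=-2 ≤ 1 → i=3, swap data[3],data[3] (no change) → [-4,-6,-16,-2,-7,-11,5,-9,-5,-1,-15,-12,1]
j=4: data[4]=-7 ≤ 1 → i=4, swap data[4],data[4] (no change) → [-4,-6,-16,-2,-7,-11,5,-9,-5,-1,-15,-12,1]
j=5: data[5]=-11 ≤ 1 → i=5, swap data[5],data[5] (no change) → [-4,-6,-16,-2,-7,-11,5,-9,-5,-1,-15,-12,1]
j=6: data[6]=5 > 1 → no swap
j=7: data[7]=-9 ≤ 1 → i=6, swap data[6],data[7] → [-4,-6,-16,-2,-7,-11,-9,5,-5,-1,-15,-12,1]
j=8: data[8]=-5 ≤ 1 → i=7, swap data[7],data[8] → [-4,-6,-16,-2,-7,-11,-9,-5,5,-1,-15,-12,1]
j=9: data[9]=-1 ≤ 1 → i=8, swap data[8],data[9] → [-4,-6,-16,-2,-7,-11,-9,-5,-1,5,-15,-12,1]
(after j=9) data = [-4,-6,-16,-2,-7,-11,-9,-5,-1,5,-15,-12,1]

[-4,-6,-16,-2,-7,-11,-9,-5,-1,5,-15,-12,1]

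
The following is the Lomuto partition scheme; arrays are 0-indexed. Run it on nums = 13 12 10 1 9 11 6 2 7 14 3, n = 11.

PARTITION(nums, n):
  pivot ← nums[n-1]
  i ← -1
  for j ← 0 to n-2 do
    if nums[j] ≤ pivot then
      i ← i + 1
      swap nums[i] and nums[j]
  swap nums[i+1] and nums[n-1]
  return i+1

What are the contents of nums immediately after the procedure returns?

pivot=3, i=-1
j=0: 13>3, skip
j=1: 12>3, skip
j=2: 10>3, skip
j=3: 1≤3, i=0, swap(0,3) ⇒ 1 12 10 13 9 11 6 2 7 14 3
j=4: 9>3, skip
j=5: 11>3, skip
j=6: 6>3, skip
j=7: 2≤3, i=1, swap(1,7) ⇒ 1 2 10 13 9 11 6 12 7 14 3
j=8: 7>3, skip
j=9: 14>3, skip
swap(2,10) ⇒ 1 2 3 13 9 11 6 12 7 14 10; return 2

1 2 3 13 9 11 6 12 7 14 10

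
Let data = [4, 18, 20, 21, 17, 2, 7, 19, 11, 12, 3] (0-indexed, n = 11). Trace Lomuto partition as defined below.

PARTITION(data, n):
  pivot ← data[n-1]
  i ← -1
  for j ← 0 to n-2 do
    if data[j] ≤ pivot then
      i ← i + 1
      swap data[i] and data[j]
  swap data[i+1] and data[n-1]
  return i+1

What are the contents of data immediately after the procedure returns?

[2, 3, 20, 21, 17, 4, 7, 19, 11, 12, 18]

pivot = data[10] = 3; i = -1
j=0: data[0]=4 > 3 → no swap
j=1: data[1]=18 > 3 → no swap
j=2: data[2]=20 > 3 → no swap
j=3: data[3]=21 > 3 → no swap
j=4: data[4]=17 > 3 → no swap
j=5: data[5]=2 ≤ 3 → i=0, swap data[0],data[5] → [2, 18, 20, 21, 17, 4, 7, 19, 11, 12, 3]
j=6: data[6]=7 > 3 → no swap
j=7: data[7]=19 > 3 → no swap
j=8: data[8]=11 > 3 → no swap
j=9: data[9]=12 > 3 → no swap
final swap data[1],data[10] → [2, 3, 20, 21, 17, 4, 7, 19, 11, 12, 18]; return 1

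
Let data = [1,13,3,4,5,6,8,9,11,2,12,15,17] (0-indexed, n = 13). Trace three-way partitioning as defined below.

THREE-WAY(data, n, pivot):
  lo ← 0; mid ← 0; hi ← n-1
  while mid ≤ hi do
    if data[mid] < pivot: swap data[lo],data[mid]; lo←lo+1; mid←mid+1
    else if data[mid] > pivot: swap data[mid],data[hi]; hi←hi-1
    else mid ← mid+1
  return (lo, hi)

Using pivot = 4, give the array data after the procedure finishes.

[1,2,3,4,6,8,9,11,5,12,15,17,13]

lo=0 mid=0 hi=12
1<4: swap(0,0), lo=1 mid=1 ⇒ [1,13,3,4,5,6,8,9,11,2,12,15,17]
13>4: swap(1,12), hi=11 ⇒ [1,17,3,4,5,6,8,9,11,2,12,15,13]
17>4: swap(1,11), hi=10 ⇒ [1,15,3,4,5,6,8,9,11,2,12,17,13]
15>4: swap(1,10), hi=9 ⇒ [1,12,3,4,5,6,8,9,11,2,15,17,13]
12>4: swap(1,9), hi=8 ⇒ [1,2,3,4,5,6,8,9,11,12,15,17,13]
2<4: swap(1,1), lo=2 mid=2 ⇒ [1,2,3,4,5,6,8,9,11,12,15,17,13]
3<4: swap(2,2), lo=3 mid=3 ⇒ [1,2,3,4,5,6,8,9,11,12,15,17,13]
4=4: mid=4
5>4: swap(4,8), hi=7 ⇒ [1,2,3,4,11,6,8,9,5,12,15,17,13]
11>4: swap(4,7), hi=6 ⇒ [1,2,3,4,9,6,8,11,5,12,15,17,13]
9>4: swap(4,6), hi=5 ⇒ [1,2,3,4,8,6,9,11,5,12,15,17,13]
8>4: swap(4,5), hi=4 ⇒ [1,2,3,4,6,8,9,11,5,12,15,17,13]
6>4: swap(4,4), hi=3 ⇒ [1,2,3,4,6,8,9,11,5,12,15,17,13]
done. lo=3 hi=3; data=[1,2,3,4,6,8,9,11,5,12,15,17,13]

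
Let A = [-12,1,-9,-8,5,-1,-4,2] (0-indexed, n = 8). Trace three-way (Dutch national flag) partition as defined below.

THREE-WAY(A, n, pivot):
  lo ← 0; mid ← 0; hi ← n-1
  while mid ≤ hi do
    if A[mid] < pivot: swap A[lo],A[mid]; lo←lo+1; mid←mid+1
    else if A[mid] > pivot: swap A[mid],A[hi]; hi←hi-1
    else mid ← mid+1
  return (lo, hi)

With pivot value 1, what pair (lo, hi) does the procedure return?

(5, 5)

lo=0 mid=0 hi=7
-12<1: swap(0,0), lo=1 mid=1 ⇒ [-12,1,-9,-8,5,-1,-4,2]
1=1: mid=2
-9<1: swap(1,2), lo=2 mid=3 ⇒ [-12,-9,1,-8,5,-1,-4,2]
-8<1: swap(2,3), lo=3 mid=4 ⇒ [-12,-9,-8,1,5,-1,-4,2]
5>1: swap(4,7), hi=6 ⇒ [-12,-9,-8,1,2,-1,-4,5]
2>1: swap(4,6), hi=5 ⇒ [-12,-9,-8,1,-4,-1,2,5]
-4<1: swap(3,4), lo=4 mid=5 ⇒ [-12,-9,-8,-4,1,-1,2,5]
-1<1: swap(4,5), lo=5 mid=6 ⇒ [-12,-9,-8,-4,-1,1,2,5]
done. lo=5 hi=5; A=[-12,-9,-8,-4,-1,1,2,5]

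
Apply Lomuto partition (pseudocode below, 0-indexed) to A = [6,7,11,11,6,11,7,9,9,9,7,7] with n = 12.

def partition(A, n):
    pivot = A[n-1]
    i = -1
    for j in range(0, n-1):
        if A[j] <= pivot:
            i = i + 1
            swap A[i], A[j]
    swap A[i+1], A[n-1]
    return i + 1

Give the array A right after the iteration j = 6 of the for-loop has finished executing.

[6,7,6,7,11,11,11,9,9,9,7,7]

pivot=7, i=-1
j=0: 6≤7, i=0, swap(0,0) ⇒ [6,7,11,11,6,11,7,9,9,9,7,7]
j=1: 7≤7, i=1, swap(1,1) ⇒ [6,7,11,11,6,11,7,9,9,9,7,7]
j=2: 11>7, skip
j=3: 11>7, skip
j=4: 6≤7, i=2, swap(2,4) ⇒ [6,7,6,11,11,11,7,9,9,9,7,7]
j=5: 11>7, skip
j=6: 7≤7, i=3, swap(3,6) ⇒ [6,7,6,7,11,11,11,9,9,9,7,7]
(after j=6) A = [6,7,6,7,11,11,11,9,9,9,7,7]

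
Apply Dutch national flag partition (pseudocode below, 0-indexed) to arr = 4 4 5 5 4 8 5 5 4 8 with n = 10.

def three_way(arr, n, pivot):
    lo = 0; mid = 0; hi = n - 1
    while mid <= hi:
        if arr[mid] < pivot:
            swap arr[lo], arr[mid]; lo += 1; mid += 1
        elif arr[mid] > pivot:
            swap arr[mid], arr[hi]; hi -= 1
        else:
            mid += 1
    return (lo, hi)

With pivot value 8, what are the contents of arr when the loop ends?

4 4 5 5 4 5 5 4 8 8

lo=0 mid=0 hi=9
4<8: swap(0,0), lo=1 mid=1 ⇒ 4 4 5 5 4 8 5 5 4 8
4<8: swap(1,1), lo=2 mid=2 ⇒ 4 4 5 5 4 8 5 5 4 8
5<8: swap(2,2), lo=3 mid=3 ⇒ 4 4 5 5 4 8 5 5 4 8
5<8: swap(3,3), lo=4 mid=4 ⇒ 4 4 5 5 4 8 5 5 4 8
4<8: swap(4,4), lo=5 mid=5 ⇒ 4 4 5 5 4 8 5 5 4 8
8=8: mid=6
5<8: swap(5,6), lo=6 mid=7 ⇒ 4 4 5 5 4 5 8 5 4 8
5<8: swap(6,7), lo=7 mid=8 ⇒ 4 4 5 5 4 5 5 8 4 8
4<8: swap(7,8), lo=8 mid=9 ⇒ 4 4 5 5 4 5 5 4 8 8
8=8: mid=10
done. lo=8 hi=9; arr=4 4 5 5 4 5 5 4 8 8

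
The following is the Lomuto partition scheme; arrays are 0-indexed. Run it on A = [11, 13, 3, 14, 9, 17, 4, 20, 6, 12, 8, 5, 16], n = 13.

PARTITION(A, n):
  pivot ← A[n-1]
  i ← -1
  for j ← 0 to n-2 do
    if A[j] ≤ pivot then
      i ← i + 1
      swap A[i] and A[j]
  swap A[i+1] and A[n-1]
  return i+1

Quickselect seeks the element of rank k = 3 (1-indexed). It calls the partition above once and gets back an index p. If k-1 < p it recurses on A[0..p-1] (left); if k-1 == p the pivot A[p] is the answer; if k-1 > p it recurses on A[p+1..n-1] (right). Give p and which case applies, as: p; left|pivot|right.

10; left

pivot = A[12] = 16; i = -1
j=0: A[0]=11 ≤ 16 → i=0, swap A[0],A[0] (no change) → [11, 13, 3, 14, 9, 17, 4, 20, 6, 12, 8, 5, 16]
j=1: A[1]=13 ≤ 16 → i=1, swap A[1],A[1] (no change) → [11, 13, 3, 14, 9, 17, 4, 20, 6, 12, 8, 5, 16]
j=2: A[2]=3 ≤ 16 → i=2, swap A[2],A[2] (no change) → [11, 13, 3, 14, 9, 17, 4, 20, 6, 12, 8, 5, 16]
j=3: A[3]=14 ≤ 16 → i=3, swap A[3],A[3] (no change) → [11, 13, 3, 14, 9, 17, 4, 20, 6, 12, 8, 5, 16]
j=4: A[4]=9 ≤ 16 → i=4, swap A[4],A[4] (no change) → [11, 13, 3, 14, 9, 17, 4, 20, 6, 12, 8, 5, 16]
j=5: A[5]=17 > 16 → no swap
j=6: A[6]=4 ≤ 16 → i=5, swap A[5],A[6] → [11, 13, 3, 14, 9, 4, 17, 20, 6, 12, 8, 5, 16]
j=7: A[7]=20 > 16 → no swap
j=8: A[8]=6 ≤ 16 → i=6, swap A[6],A[8] → [11, 13, 3, 14, 9, 4, 6, 20, 17, 12, 8, 5, 16]
j=9: A[9]=12 ≤ 16 → i=7, swap A[7],A[9] → [11, 13, 3, 14, 9, 4, 6, 12, 17, 20, 8, 5, 16]
j=10: A[10]=8 ≤ 16 → i=8, swap A[8],A[10] → [11, 13, 3, 14, 9, 4, 6, 12, 8, 20, 17, 5, 16]
j=11: A[11]=5 ≤ 16 → i=9, swap A[9],A[11] → [11, 13, 3, 14, 9, 4, 6, 12, 8, 5, 17, 20, 16]
final swap A[10],A[12] → [11, 13, 3, 14, 9, 4, 6, 12, 8, 5, 16, 20, 17]; return 10
p = 10; k-1 = 2 < 10 ⇒ left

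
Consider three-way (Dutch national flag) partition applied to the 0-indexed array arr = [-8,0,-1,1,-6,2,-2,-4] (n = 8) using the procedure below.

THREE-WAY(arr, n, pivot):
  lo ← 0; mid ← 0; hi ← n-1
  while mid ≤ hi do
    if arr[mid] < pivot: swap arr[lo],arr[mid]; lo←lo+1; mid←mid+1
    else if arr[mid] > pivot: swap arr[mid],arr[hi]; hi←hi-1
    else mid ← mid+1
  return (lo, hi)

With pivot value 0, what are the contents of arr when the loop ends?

[-8,-1,-4,-6,-2,0,2,1]

lo=0 mid=0 hi=7
-8<0: swap(0,0), lo=1 mid=1 ⇒ [-8,0,-1,1,-6,2,-2,-4]
0=0: mid=2
-1<0: swap(1,2), lo=2 mid=3 ⇒ [-8,-1,0,1,-6,2,-2,-4]
1>0: swap(3,7), hi=6 ⇒ [-8,-1,0,-4,-6,2,-2,1]
-4<0: swap(2,3), lo=3 mid=4 ⇒ [-8,-1,-4,0,-6,2,-2,1]
-6<0: swap(3,4), lo=4 mid=5 ⇒ [-8,-1,-4,-6,0,2,-2,1]
2>0: swap(5,6), hi=5 ⇒ [-8,-1,-4,-6,0,-2,2,1]
-2<0: swap(4,5), lo=5 mid=6 ⇒ [-8,-1,-4,-6,-2,0,2,1]
done. lo=5 hi=5; arr=[-8,-1,-4,-6,-2,0,2,1]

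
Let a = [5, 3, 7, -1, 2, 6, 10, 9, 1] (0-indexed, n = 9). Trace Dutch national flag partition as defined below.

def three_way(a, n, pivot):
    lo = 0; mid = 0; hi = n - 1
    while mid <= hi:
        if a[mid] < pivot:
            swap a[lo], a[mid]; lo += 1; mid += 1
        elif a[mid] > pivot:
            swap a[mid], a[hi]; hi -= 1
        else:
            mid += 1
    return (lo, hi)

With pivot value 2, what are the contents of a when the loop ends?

lo=0 mid=0 hi=8
5>2: swap(0,8), hi=7 ⇒ [1, 3, 7, -1, 2, 6, 10, 9, 5]
1<2: swap(0,0), lo=1 mid=1 ⇒ [1, 3, 7, -1, 2, 6, 10, 9, 5]
3>2: swap(1,7), hi=6 ⇒ [1, 9, 7, -1, 2, 6, 10, 3, 5]
9>2: swap(1,6), hi=5 ⇒ [1, 10, 7, -1, 2, 6, 9, 3, 5]
10>2: swap(1,5), hi=4 ⇒ [1, 6, 7, -1, 2, 10, 9, 3, 5]
6>2: swap(1,4), hi=3 ⇒ [1, 2, 7, -1, 6, 10, 9, 3, 5]
2=2: mid=2
7>2: swap(2,3), hi=2 ⇒ [1, 2, -1, 7, 6, 10, 9, 3, 5]
-1<2: swap(1,2), lo=2 mid=3 ⇒ [1, -1, 2, 7, 6, 10, 9, 3, 5]
done. lo=2 hi=2; a=[1, -1, 2, 7, 6, 10, 9, 3, 5]

[1, -1, 2, 7, 6, 10, 9, 3, 5]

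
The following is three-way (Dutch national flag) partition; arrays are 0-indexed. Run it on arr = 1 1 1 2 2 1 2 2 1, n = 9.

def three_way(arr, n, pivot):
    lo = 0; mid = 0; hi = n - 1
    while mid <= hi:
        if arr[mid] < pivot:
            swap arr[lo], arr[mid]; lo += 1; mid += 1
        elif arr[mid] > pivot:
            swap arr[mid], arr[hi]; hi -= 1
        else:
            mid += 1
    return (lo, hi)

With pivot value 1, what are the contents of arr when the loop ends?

pivot = 1; lo=0, mid=0, hi=8
arr[mid]=1=1: mid=1
arr[mid]=1=1: mid=2
arr[mid]=1=1: mid=3
arr[mid]=2>1: swap arr[3],arr[8]; hi=7 → 1 1 1 1 2 1 2 2 2
arr[mid]=1=1: mid=4
arr[mid]=2>1: swap arr[4],arr[7]; hi=6 → 1 1 1 1 2 1 2 2 2
arr[mid]=2>1: swap arr[4],arr[6]; hi=5 → 1 1 1 1 2 1 2 2 2
arr[mid]=2>1: swap arr[4],arr[5]; hi=4 → 1 1 1 1 1 2 2 2 2
arr[mid]=1=1: mid=5
end: lo=0, hi=4; arr = 1 1 1 1 1 2 2 2 2

1 1 1 1 1 2 2 2 2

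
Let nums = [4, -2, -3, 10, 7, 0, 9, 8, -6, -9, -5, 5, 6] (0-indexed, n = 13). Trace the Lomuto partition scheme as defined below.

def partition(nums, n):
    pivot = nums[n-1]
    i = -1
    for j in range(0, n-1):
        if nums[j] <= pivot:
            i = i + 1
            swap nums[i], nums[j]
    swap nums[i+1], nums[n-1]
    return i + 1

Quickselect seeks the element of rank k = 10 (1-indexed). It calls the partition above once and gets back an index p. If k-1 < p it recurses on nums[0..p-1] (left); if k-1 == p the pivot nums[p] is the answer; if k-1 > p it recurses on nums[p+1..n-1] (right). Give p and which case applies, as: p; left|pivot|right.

8; right

pivot=6, i=-1
j=0: 4≤6, i=0, swap(0,0) ⇒ [4, -2, -3, 10, 7, 0, 9, 8, -6, -9, -5, 5, 6]
j=1: -2≤6, i=1, swap(1,1) ⇒ [4, -2, -3, 10, 7, 0, 9, 8, -6, -9, -5, 5, 6]
j=2: -3≤6, i=2, swap(2,2) ⇒ [4, -2, -3, 10, 7, 0, 9, 8, -6, -9, -5, 5, 6]
j=3: 10>6, skip
j=4: 7>6, skip
j=5: 0≤6, i=3, swap(3,5) ⇒ [4, -2, -3, 0, 7, 10, 9, 8, -6, -9, -5, 5, 6]
j=6: 9>6, skip
j=7: 8>6, skip
j=8: -6≤6, i=4, swap(4,8) ⇒ [4, -2, -3, 0, -6, 10, 9, 8, 7, -9, -5, 5, 6]
j=9: -9≤6, i=5, swap(5,9) ⇒ [4, -2, -3, 0, -6, -9, 9, 8, 7, 10, -5, 5, 6]
j=10: -5≤6, i=6, swap(6,10) ⇒ [4, -2, -3, 0, -6, -9, -5, 8, 7, 10, 9, 5, 6]
j=11: 5≤6, i=7, swap(7,11) ⇒ [4, -2, -3, 0, -6, -9, -5, 5, 7, 10, 9, 8, 6]
swap(8,12) ⇒ [4, -2, -3, 0, -6, -9, -5, 5, 6, 10, 9, 8, 7]; return 8
p = 8; k-1 = 9 > 8 ⇒ right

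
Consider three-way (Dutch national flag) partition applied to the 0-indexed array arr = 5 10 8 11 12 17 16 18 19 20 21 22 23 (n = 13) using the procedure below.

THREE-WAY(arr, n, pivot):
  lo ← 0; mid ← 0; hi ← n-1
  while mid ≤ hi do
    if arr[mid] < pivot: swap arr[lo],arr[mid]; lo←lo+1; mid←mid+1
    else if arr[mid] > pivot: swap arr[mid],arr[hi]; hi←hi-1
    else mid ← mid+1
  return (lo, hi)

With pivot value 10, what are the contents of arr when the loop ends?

5 8 10 12 17 16 18 19 20 21 22 23 11

lo=0 mid=0 hi=12
5<10: swap(0,0), lo=1 mid=1 ⇒ 5 10 8 11 12 17 16 18 19 20 21 22 23
10=10: mid=2
8<10: swap(1,2), lo=2 mid=3 ⇒ 5 8 10 11 12 17 16 18 19 20 21 22 23
11>10: swap(3,12), hi=11 ⇒ 5 8 10 23 12 17 16 18 19 20 21 22 11
23>10: swap(3,11), hi=10 ⇒ 5 8 10 22 12 17 16 18 19 20 21 23 11
22>10: swap(3,10), hi=9 ⇒ 5 8 10 21 12 17 16 18 19 20 22 23 11
21>10: swap(3,9), hi=8 ⇒ 5 8 10 20 12 17 16 18 19 21 22 23 11
20>10: swap(3,8), hi=7 ⇒ 5 8 10 19 12 17 16 18 20 21 22 23 11
19>10: swap(3,7), hi=6 ⇒ 5 8 10 18 12 17 16 19 20 21 22 23 11
18>10: swap(3,6), hi=5 ⇒ 5 8 10 16 12 17 18 19 20 21 22 23 11
16>10: swap(3,5), hi=4 ⇒ 5 8 10 17 12 16 18 19 20 21 22 23 11
17>10: swap(3,4), hi=3 ⇒ 5 8 10 12 17 16 18 19 20 21 22 23 11
12>10: swap(3,3), hi=2 ⇒ 5 8 10 12 17 16 18 19 20 21 22 23 11
done. lo=2 hi=2; arr=5 8 10 12 17 16 18 19 20 21 22 23 11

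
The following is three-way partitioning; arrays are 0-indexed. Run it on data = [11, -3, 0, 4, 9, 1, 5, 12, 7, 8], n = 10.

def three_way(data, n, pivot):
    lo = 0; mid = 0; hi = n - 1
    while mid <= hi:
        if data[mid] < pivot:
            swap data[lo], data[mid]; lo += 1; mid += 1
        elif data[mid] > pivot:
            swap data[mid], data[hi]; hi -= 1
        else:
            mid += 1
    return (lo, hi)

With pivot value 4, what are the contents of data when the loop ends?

lo=0 mid=0 hi=9
11>4: swap(0,9), hi=8 ⇒ [8, -3, 0, 4, 9, 1, 5, 12, 7, 11]
8>4: swap(0,8), hi=7 ⇒ [7, -3, 0, 4, 9, 1, 5, 12, 8, 11]
7>4: swap(0,7), hi=6 ⇒ [12, -3, 0, 4, 9, 1, 5, 7, 8, 11]
12>4: swap(0,6), hi=5 ⇒ [5, -3, 0, 4, 9, 1, 12, 7, 8, 11]
5>4: swap(0,5), hi=4 ⇒ [1, -3, 0, 4, 9, 5, 12, 7, 8, 11]
1<4: swap(0,0), lo=1 mid=1 ⇒ [1, -3, 0, 4, 9, 5, 12, 7, 8, 11]
-3<4: swap(1,1), lo=2 mid=2 ⇒ [1, -3, 0, 4, 9, 5, 12, 7, 8, 11]
0<4: swap(2,2), lo=3 mid=3 ⇒ [1, -3, 0, 4, 9, 5, 12, 7, 8, 11]
4=4: mid=4
9>4: swap(4,4), hi=3 ⇒ [1, -3, 0, 4, 9, 5, 12, 7, 8, 11]
done. lo=3 hi=3; data=[1, -3, 0, 4, 9, 5, 12, 7, 8, 11]

[1, -3, 0, 4, 9, 5, 12, 7, 8, 11]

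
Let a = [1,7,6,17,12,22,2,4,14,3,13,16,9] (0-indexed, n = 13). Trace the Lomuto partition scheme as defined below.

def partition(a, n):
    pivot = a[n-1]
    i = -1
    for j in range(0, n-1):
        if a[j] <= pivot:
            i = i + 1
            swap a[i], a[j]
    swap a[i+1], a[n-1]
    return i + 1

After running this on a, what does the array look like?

[1,7,6,2,4,3,9,12,14,22,13,16,17]

pivot = a[12] = 9; i = -1
j=0: a[0]=1 ≤ 9 → i=0, swap a[0],a[0] (no change) → [1,7,6,17,12,22,2,4,14,3,13,16,9]
j=1: a[1]=7 ≤ 9 → i=1, swap a[1],a[1] (no change) → [1,7,6,17,12,22,2,4,14,3,13,16,9]
j=2: a[2]=6 ≤ 9 → i=2, swap a[2],a[2] (no change) → [1,7,6,17,12,22,2,4,14,3,13,16,9]
j=3: a[3]=17 > 9 → no swap
j=4: a[4]=12 > 9 → no swap
j=5: a[5]=22 > 9 → no swap
j=6: a[6]=2 ≤ 9 → i=3, swap a[3],a[6] → [1,7,6,2,12,22,17,4,14,3,13,16,9]
j=7: a[7]=4 ≤ 9 → i=4, swap a[4],a[7] → [1,7,6,2,4,22,17,12,14,3,13,16,9]
j=8: a[8]=14 > 9 → no swap
j=9: a[9]=3 ≤ 9 → i=5, swap a[5],a[9] → [1,7,6,2,4,3,17,12,14,22,13,16,9]
j=10: a[10]=13 > 9 → no swap
j=11: a[11]=16 > 9 → no swap
final swap a[6],a[12] → [1,7,6,2,4,3,9,12,14,22,13,16,17]; return 6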